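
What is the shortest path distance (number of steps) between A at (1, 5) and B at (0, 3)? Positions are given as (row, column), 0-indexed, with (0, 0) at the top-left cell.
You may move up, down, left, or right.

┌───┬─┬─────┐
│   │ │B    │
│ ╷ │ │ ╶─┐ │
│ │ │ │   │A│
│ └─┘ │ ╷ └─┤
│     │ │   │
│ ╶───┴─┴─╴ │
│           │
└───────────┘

Finding path from (1, 5) to (0, 3):
Path: (1,5) → (0,5) → (0,4) → (0,3)
Distance: 3 steps

Solution:

┌───┬─┬─────┐
│   │ │B ← ↰│
│ ╷ │ │ ╶─┐ │
│ │ │ │   │A│
│ └─┘ │ ╷ └─┤
│     │ │   │
│ ╶───┴─┴─╴ │
│           │
└───────────┘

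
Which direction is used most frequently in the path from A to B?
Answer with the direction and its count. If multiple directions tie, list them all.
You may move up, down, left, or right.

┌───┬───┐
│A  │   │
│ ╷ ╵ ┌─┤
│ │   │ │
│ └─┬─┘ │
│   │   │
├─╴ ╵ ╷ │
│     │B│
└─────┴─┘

Directions: down, down, right, down, right, up, right, down
Counts: {'down': 4, 'right': 3, 'up': 1}
Most common: down (4 times)

Solution:

┌───┬───┐
│A  │   │
│ ╷ ╵ ┌─┤
│↓│   │ │
│ └─┬─┘ │
│↳ ↓│↱ ↓│
├─╴ ╵ ╷ │
│  ↳ ↑│B│
└─────┴─┘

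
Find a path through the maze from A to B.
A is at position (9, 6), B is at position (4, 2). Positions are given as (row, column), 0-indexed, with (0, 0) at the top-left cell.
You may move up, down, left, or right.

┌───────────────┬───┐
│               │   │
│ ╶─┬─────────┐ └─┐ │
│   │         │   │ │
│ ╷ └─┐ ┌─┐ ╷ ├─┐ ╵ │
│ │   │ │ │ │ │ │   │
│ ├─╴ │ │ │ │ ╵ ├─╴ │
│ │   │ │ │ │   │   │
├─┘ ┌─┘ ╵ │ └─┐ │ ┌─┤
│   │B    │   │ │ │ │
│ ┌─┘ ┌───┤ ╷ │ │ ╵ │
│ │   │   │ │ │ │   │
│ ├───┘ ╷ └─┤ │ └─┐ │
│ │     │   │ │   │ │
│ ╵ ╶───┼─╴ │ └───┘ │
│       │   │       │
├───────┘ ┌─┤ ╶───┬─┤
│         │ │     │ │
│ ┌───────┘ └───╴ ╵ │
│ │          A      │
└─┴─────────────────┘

Finding the shortest path from (9, 6) to (4, 2):
Path length: 19 steps
Directions: right → right → up → left → left → up → up → up → up → left → up → up → up → left → left → down → down → down → left

Solution:

┌───────────────┬───┐
│               │   │
│ ╶─┬─────────┐ └─┐ │
│   │  ↓ ← ↰  │   │ │
│ ╷ └─┐ ┌─┐ ╷ ├─┐ ╵ │
│ │   │↓│ │↑│ │ │   │
│ ├─╴ │ │ │ │ ╵ ├─╴ │
│ │   │↓│ │↑│   │   │
├─┘ ┌─┘ ╵ │ └─┐ │ ┌─┤
│   │B ↲  │↑ ↰│ │ │ │
│ ┌─┘ ┌───┤ ╷ │ │ ╵ │
│ │   │   │ │↑│ │   │
│ ├───┘ ╷ └─┤ │ └─┐ │
│ │     │   │↑│   │ │
│ ╵ ╶───┼─╴ │ └───┘ │
│       │   │↑      │
├───────┘ ┌─┤ ╶───┬─┤
│         │ │↑ ← ↰│ │
│ ┌───────┘ └───╴ ╵ │
│ │          A → ↑  │
└─┴─────────────────┘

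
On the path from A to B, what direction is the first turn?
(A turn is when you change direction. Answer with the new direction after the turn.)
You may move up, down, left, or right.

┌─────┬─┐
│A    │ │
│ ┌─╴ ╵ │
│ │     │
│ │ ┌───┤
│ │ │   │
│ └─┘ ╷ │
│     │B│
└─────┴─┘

Directions: down, down, down, right, right, up, right, down
First turn direction: right

Solution:

┌─────┬─┐
│A    │ │
│ ┌─╴ ╵ │
│↓│     │
│ │ ┌───┤
│↓│ │↱ ↓│
│ └─┘ ╷ │
│↳ → ↑│B│
└─────┴─┘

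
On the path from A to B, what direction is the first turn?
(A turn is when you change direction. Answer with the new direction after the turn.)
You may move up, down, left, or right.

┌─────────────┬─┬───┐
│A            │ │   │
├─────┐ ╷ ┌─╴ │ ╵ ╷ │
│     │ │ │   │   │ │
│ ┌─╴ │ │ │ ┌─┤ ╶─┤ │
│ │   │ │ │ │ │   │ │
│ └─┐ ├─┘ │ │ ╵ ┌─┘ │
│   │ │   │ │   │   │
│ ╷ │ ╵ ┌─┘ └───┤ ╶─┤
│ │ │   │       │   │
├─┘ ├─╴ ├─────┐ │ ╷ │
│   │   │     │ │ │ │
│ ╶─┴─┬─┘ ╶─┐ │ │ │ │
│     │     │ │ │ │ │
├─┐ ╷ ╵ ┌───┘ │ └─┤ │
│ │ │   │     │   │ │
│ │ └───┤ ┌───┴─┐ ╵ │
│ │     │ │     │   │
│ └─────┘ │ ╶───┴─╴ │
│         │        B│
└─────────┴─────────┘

Directions: right, right, right, right, right, right, down, left, down, down, down, right, right, down, down, down, right, down, right, down
First turn direction: down

Solution:

┌─────────────┬─┬───┐
│A → → → → → ↓│ │   │
├─────┐ ╷ ┌─╴ │ ╵ ╷ │
│     │ │ │↓ ↲│   │ │
│ ┌─╴ │ │ │ ┌─┤ ╶─┤ │
│ │   │ │ │↓│ │   │ │
│ └─┐ ├─┘ │ │ ╵ ┌─┘ │
│   │ │   │↓│   │   │
│ ╷ │ ╵ ┌─┘ └───┤ ╶─┤
│ │ │   │  ↳ → ↓│   │
├─┘ ├─╴ ├─────┐ │ ╷ │
│   │   │     │↓│ │ │
│ ╶─┴─┬─┘ ╶─┐ │ │ │ │
│     │     │ │↓│ │ │
├─┐ ╷ ╵ ┌───┘ │ └─┤ │
│ │ │   │     │↳ ↓│ │
│ │ └───┤ ┌───┴─┐ ╵ │
│ │     │ │     │↳ ↓│
│ └─────┘ │ ╶───┴─╴ │
│         │        B│
└─────────┴─────────┘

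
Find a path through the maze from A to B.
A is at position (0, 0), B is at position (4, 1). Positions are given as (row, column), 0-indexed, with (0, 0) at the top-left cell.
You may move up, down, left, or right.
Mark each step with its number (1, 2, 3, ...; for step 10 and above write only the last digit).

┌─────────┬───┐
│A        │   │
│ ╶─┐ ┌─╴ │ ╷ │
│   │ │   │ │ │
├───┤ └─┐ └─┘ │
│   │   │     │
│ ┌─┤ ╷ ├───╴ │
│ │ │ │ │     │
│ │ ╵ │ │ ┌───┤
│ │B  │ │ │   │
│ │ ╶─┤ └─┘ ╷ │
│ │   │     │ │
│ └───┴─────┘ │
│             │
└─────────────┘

Finding the shortest path from (0, 0) to (4, 1):
Path length: 7 steps
Directions: right → right → down → down → down → down → left

Solution:

┌─────────┬───┐
│A 1 2    │   │
│ ╶─┐ ┌─╴ │ ╷ │
│   │3│   │ │ │
├───┤ └─┐ └─┘ │
│   │4  │     │
│ ┌─┤ ╷ ├───╴ │
│ │ │5│ │     │
│ │ ╵ │ │ ┌───┤
│ │B 6│ │ │   │
│ │ ╶─┤ └─┘ ╷ │
│ │   │     │ │
│ └───┴─────┘ │
│             │
└─────────────┘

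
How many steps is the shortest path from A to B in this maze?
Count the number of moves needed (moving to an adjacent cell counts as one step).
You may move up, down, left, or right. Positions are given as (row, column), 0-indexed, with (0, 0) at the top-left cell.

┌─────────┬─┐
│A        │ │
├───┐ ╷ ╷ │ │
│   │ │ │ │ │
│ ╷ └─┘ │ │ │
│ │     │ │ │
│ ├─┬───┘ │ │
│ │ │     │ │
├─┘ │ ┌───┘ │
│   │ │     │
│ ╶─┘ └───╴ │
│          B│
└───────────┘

Using BFS to find shortest path:
Start: (0, 0), End: (5, 5)
Path found:
(0,0) → (0,1) → (0,2) → (0,3) → (0,4) → (1,4) → (2,4) → (3,4) → (3,3) → (3,2) → (4,2) → (5,2) → (5,3) → (5,4) → (5,5)
Number of steps: 14

Solution:

┌─────────┬─┐
│A → → → ↓│ │
├───┐ ╷ ╷ │ │
│   │ │ │↓│ │
│ ╷ └─┘ │ │ │
│ │     │↓│ │
│ ├─┬───┘ │ │
│ │ │↓ ← ↲│ │
├─┘ │ ┌───┘ │
│   │↓│     │
│ ╶─┘ └───╴ │
│    ↳ → → B│
└───────────┘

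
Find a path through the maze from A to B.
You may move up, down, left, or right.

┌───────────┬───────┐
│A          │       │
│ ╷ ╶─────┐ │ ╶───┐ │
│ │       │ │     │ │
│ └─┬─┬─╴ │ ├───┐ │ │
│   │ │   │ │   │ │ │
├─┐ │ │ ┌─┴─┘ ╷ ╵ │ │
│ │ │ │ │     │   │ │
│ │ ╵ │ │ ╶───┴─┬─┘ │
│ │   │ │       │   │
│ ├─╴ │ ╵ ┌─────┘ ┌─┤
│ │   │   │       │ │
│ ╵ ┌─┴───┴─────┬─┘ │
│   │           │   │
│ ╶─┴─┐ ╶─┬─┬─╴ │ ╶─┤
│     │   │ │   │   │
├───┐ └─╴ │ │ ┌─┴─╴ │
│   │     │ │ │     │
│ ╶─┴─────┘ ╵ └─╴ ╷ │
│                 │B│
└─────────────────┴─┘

Finding the shortest path through the maze:
Path length: 32 steps
Directions: down → down → right → down → down → right → down → left → down → left → down → right → right → down → right → right → up → left → up → right → right → right → right → down → left → down → down → right → right → up → right → down

Solution:

┌───────────┬───────┐
│A          │       │
│ ╷ ╶─────┐ │ ╶───┐ │
│↓│       │ │     │ │
│ └─┬─┬─╴ │ ├───┐ │ │
│↳ ↓│ │   │ │   │ │ │
├─┐ │ │ ┌─┴─┘ ╷ ╵ │ │
│ │↓│ │ │     │   │ │
│ │ ╵ │ │ ╶───┴─┬─┘ │
│ │↳ ↓│ │       │   │
│ ├─╴ │ ╵ ┌─────┘ ┌─┤
│ │↓ ↲│   │       │ │
│ ╵ ┌─┴───┴─────┬─┘ │
│↓ ↲│  ↱ → → → ↓│   │
│ ╶─┴─┐ ╶─┬─┬─╴ │ ╶─┤
│↳ → ↓│↑ ↰│ │↓ ↲│   │
├───┐ └─╴ │ │ ┌─┴─╴ │
│   │↳ → ↑│ │↓│  ↱ ↓│
│ ╶─┴─────┘ ╵ └─╴ ╷ │
│            ↳ → ↑│B│
└─────────────────┴─┘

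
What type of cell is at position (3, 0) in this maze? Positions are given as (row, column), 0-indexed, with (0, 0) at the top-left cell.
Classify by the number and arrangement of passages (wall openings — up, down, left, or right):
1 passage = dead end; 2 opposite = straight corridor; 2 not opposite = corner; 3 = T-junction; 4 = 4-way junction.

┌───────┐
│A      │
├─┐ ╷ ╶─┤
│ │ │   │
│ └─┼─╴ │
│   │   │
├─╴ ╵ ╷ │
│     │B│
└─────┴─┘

Checking cell at (3, 0):
Number of passages: 1
Cell type: dead end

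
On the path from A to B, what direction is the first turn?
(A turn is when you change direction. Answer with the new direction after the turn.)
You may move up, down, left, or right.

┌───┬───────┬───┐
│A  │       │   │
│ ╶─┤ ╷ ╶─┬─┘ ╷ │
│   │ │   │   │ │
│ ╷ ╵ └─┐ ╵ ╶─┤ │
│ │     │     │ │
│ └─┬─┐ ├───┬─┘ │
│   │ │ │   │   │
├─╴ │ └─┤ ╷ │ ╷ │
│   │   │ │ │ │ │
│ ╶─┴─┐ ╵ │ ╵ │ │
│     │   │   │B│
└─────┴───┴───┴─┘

Directions: down, right, down, right, up, up, right, down, right, down, right, up, right, up, right, down, down, down, down, down
First turn direction: right

Solution:

┌───┬───────┬───┐
│A  │↱ ↓    │↱ ↓│
│ ╶─┤ ╷ ╶─┬─┘ ╷ │
│↳ ↓│↑│↳ ↓│↱ ↑│↓│
│ ╷ ╵ └─┐ ╵ ╶─┤ │
│ │↳ ↑  │↳ ↑  │↓│
│ └─┬─┐ ├───┬─┘ │
│   │ │ │   │  ↓│
├─╴ │ └─┤ ╷ │ ╷ │
│   │   │ │ │ │↓│
│ ╶─┴─┐ ╵ │ ╵ │ │
│     │   │   │B│
└─────┴───┴───┴─┘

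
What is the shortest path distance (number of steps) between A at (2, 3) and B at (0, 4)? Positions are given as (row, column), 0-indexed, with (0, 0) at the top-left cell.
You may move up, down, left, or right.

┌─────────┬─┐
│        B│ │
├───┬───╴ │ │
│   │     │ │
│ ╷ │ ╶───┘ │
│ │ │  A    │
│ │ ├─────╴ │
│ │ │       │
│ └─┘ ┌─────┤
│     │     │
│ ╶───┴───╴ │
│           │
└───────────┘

Finding path from (2, 3) to (0, 4):
Path: (2,3) → (2,2) → (1,2) → (1,3) → (1,4) → (0,4)
Distance: 5 steps

Solution:

┌─────────┬─┐
│        B│ │
├───┬───╴ │ │
│   │↱ → ↑│ │
│ ╷ │ ╶───┘ │
│ │ │↑ A    │
│ │ ├─────╴ │
│ │ │       │
│ └─┘ ┌─────┤
│     │     │
│ ╶───┴───╴ │
│           │
└───────────┘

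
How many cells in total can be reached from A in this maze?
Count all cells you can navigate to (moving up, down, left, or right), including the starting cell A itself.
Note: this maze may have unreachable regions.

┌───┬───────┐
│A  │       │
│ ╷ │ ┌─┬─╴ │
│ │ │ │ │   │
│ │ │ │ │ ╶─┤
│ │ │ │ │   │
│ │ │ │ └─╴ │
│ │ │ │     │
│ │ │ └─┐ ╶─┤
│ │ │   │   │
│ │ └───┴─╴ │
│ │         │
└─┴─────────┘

Using BFS/flood-fill to find all reachable cells from A:
Maze size: 6 × 6 = 36 total cells
All cells are reachable — the maze is fully connected.
Reachable cells: 36

Reachable region (· marks reachable cells):

┌───┬───────┐
│A ·│· · · ·│
│ ╷ │ ┌─┬─╴ │
│·│·│·│·│· ·│
│ │ │ │ │ ╶─┤
│·│·│·│·│· ·│
│ │ │ │ └─╴ │
│·│·│·│· · ·│
│ │ │ └─┐ ╶─┤
│·│·│· ·│· ·│
│ │ └───┴─╴ │
│·│· · · · ·│
└─┴─────────┘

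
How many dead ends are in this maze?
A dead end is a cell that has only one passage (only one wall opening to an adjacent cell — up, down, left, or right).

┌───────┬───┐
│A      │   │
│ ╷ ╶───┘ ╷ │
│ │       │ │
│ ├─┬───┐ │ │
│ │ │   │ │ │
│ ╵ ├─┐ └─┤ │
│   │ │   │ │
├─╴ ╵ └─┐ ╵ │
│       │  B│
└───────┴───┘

Checking each cell for number of passages:

Dead ends found at positions:
  (0, 3)
  (2, 1)
  (2, 2)
  (2, 4)
  (3, 2)
  (4, 0)
  (4, 3)
Total dead ends: 7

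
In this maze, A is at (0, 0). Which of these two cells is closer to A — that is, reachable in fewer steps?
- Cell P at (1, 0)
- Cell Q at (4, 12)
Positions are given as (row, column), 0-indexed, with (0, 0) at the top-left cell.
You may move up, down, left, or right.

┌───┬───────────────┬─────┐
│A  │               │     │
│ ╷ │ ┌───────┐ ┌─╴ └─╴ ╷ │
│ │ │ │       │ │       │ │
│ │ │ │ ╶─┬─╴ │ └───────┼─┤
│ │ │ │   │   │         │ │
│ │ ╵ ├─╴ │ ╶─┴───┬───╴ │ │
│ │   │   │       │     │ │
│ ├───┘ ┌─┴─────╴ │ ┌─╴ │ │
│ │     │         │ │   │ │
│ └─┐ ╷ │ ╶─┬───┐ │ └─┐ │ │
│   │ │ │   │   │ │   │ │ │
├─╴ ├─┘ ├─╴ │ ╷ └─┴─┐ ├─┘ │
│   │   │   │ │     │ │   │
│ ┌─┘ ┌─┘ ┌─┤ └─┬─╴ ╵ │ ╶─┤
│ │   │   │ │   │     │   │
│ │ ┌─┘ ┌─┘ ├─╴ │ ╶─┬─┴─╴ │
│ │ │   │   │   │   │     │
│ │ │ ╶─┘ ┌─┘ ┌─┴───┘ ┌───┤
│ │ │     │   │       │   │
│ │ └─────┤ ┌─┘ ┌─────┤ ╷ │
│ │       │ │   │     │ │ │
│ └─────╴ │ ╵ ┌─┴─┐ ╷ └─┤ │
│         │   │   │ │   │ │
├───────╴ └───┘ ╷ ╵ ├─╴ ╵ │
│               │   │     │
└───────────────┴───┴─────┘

Shortest path A → P at (1, 0): 1 steps
Shortest path A → Q at (4, 12): 58 steps

P is closer (1 steps vs 58 steps).

Path to P:

┌───┬───────────────┬─────┐
│A  │               │     │
│ ╷ │ ┌───────┐ ┌─╴ └─╴ ╷ │
│P│ │ │       │ │       │ │
│ │ │ │ ╶─┬─╴ │ └───────┼─┤
│ │ │ │   │   │         │ │
│ │ ╵ ├─╴ │ ╶─┴───┬───╴ │ │
│ │   │   │       │     │ │
│ ├───┘ ┌─┴─────╴ │ ┌─╴ │ │
│ │     │         │ │   │ │
│ └─┐ ╷ │ ╶─┬───┐ │ └─┐ │ │
│   │ │ │   │   │ │   │ │ │
├─╴ ├─┘ ├─╴ │ ╷ └─┴─┐ ├─┘ │
│   │   │   │ │     │ │   │
│ ┌─┘ ┌─┘ ┌─┤ └─┬─╴ ╵ │ ╶─┤
│ │   │   │ │   │     │   │
│ │ ┌─┘ ┌─┘ ├─╴ │ ╶─┬─┴─╴ │
│ │ │   │   │   │   │     │
│ │ │ ╶─┘ ┌─┘ ┌─┴───┘ ┌───┤
│ │ │     │   │       │   │
│ │ └─────┤ ┌─┘ ┌─────┤ ╷ │
│ │       │ │   │     │ │ │
│ └─────╴ │ ╵ ┌─┴─┐ ╷ └─┤ │
│         │   │   │ │   │ │
├───────╴ └───┘ ╷ ╵ ├─╴ ╵ │
│               │   │     │
└───────────────┴───┴─────┘

Path to Q:

┌───┬───────────────┬─────┐
│A ↓│↱ → → → → ↓    │     │
│ ╷ │ ┌───────┐ ┌─╴ └─╴ ╷ │
│ │↓│↑│       │↓│       │ │
│ │ │ │ ╶─┬─╴ │ └───────┼─┤
│ │↓│↑│   │   │↳ → → → ↓│ │
│ │ ╵ ├─╴ │ ╶─┴───┬───╴ │ │
│ │↳ ↑│   │       │↓ ← ↲│ │
│ ├───┘ ┌─┴─────╴ │ ┌─╴ │ │
│ │     │         │↓│   │Q│
│ └─┐ ╷ │ ╶─┬───┐ │ └─┐ │ │
│   │ │ │   │↓ ↰│ │↳ ↓│ │↑│
├─╴ ├─┘ ├─╴ │ ╷ └─┴─┐ ├─┘ │
│   │   │   │↓│↑ ← ↰│↓│↱ ↑│
│ ┌─┘ ┌─┘ ┌─┤ └─┬─╴ ╵ │ ╶─┤
│ │   │   │ │↳ ↓│  ↑ ↲│↑ ↰│
│ │ ┌─┘ ┌─┘ ├─╴ │ ╶─┬─┴─╴ │
│ │ │   │   │↓ ↲│   │↱ → ↑│
│ │ │ ╶─┘ ┌─┘ ┌─┴───┘ ┌───┤
│ │ │     │↓ ↲│↱ → → ↑│   │
│ │ └─────┤ ┌─┘ ┌─────┤ ╷ │
│ │       │↓│↱ ↑│     │ │ │
│ └─────╴ │ ╵ ┌─┴─┐ ╷ └─┤ │
│         │↳ ↑│   │ │   │ │
├───────╴ └───┘ ╷ ╵ ├─╴ ╵ │
│               │   │     │
└───────────────┴───┴─────┘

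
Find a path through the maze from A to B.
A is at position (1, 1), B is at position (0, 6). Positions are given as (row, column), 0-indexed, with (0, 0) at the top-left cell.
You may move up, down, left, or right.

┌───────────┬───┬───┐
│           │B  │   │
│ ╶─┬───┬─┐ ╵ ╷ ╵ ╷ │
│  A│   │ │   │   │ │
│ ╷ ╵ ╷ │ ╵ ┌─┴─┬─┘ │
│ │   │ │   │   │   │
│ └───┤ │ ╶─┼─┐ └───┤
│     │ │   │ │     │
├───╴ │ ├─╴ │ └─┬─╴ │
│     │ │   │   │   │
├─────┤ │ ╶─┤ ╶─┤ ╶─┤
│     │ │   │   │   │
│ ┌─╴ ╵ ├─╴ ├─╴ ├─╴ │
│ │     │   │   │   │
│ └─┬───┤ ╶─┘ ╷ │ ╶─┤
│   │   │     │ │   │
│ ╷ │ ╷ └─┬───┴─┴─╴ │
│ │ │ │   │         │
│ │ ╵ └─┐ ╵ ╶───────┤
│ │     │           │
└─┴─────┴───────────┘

Finding the shortest path from (1, 1) to (0, 6):
Path length: 10 steps
Directions: left → up → right → right → right → right → right → down → right → up

Solution:

┌───────────┬───┬───┐
│↱ → → → → ↓│B  │   │
│ ╶─┬───┬─┐ ╵ ╷ ╵ ╷ │
│↑ A│   │ │↳ ↑│   │ │
│ ╷ ╵ ╷ │ ╵ ┌─┴─┬─┘ │
│ │   │ │   │   │   │
│ └───┤ │ ╶─┼─┐ └───┤
│     │ │   │ │     │
├───╴ │ ├─╴ │ └─┬─╴ │
│     │ │   │   │   │
├─────┤ │ ╶─┤ ╶─┤ ╶─┤
│     │ │   │   │   │
│ ┌─╴ ╵ ├─╴ ├─╴ ├─╴ │
│ │     │   │   │   │
│ └─┬───┤ ╶─┘ ╷ │ ╶─┤
│   │   │     │ │   │
│ ╷ │ ╷ └─┬───┴─┴─╴ │
│ │ │ │   │         │
│ │ ╵ └─┐ ╵ ╶───────┤
│ │     │           │
└─┴─────┴───────────┘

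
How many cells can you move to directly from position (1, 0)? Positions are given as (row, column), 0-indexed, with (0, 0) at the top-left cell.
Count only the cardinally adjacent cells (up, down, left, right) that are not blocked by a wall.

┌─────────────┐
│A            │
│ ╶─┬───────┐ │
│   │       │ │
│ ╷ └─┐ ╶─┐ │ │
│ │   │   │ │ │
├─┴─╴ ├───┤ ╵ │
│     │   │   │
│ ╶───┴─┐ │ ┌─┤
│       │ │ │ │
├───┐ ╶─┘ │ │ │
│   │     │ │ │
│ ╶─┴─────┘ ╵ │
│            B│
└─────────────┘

Checking passable neighbors of (1, 0):
Neighbors: (0, 0), (2, 0), (1, 1)
Count: 3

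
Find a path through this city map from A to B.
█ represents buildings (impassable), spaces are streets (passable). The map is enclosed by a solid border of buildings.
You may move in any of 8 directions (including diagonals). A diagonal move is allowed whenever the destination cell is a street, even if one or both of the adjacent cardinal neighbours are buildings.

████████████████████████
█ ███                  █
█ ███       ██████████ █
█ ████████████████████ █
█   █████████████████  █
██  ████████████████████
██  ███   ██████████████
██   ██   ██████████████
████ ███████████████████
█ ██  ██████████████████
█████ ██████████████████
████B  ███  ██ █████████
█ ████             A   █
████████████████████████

Finding the shortest path from A to B:
Movement: 8-directional
Path length: 15 steps
Directions: left → left → left → left → left → left → left → left → left → left → left → left → left → up-left → left

Solution:

████████████████████████
█ ███                  █
█ ███       ██████████ █
█ ████████████████████ █
█   █████████████████  █
██  ████████████████████
██  ███   ██████████████
██   ██   ██████████████
████ ███████████████████
█ ██  ██████████████████
█████ ██████████████████
████B← ███  ██ █████████
█ ████↖←←←←←←←←←←←←A   █
████████████████████████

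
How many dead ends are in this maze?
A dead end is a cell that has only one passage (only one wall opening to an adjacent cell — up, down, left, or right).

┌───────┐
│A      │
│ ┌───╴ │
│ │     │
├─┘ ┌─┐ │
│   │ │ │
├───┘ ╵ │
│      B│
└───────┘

Checking each cell for number of passages:

Dead ends found at positions:
  (1, 0)
  (2, 0)
  (2, 2)
  (3, 0)
Total dead ends: 4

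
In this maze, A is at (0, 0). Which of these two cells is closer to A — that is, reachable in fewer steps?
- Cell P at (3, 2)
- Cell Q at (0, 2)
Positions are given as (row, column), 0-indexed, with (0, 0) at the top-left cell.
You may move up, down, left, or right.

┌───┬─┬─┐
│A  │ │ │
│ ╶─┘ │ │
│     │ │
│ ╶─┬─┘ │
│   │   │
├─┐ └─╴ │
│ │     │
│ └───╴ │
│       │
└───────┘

Shortest path A → P at (3, 2): 5 steps
Shortest path A → Q at (0, 2): 4 steps

Q is closer (4 steps vs 5 steps).

Path to P:

┌───┬─┬─┐
│A  │ │ │
│ ╶─┘ │ │
│↓    │ │
│ ╶─┬─┘ │
│↳ ↓│   │
├─┐ └─╴ │
│ │↳ P  │
│ └───╴ │
│       │
└───────┘

Path to Q:

┌───┬─┬─┐
│A  │Q│ │
│ ╶─┘ │ │
│↳ → ↑│ │
│ ╶─┬─┘ │
│   │   │
├─┐ └─╴ │
│ │     │
│ └───╴ │
│       │
└───────┘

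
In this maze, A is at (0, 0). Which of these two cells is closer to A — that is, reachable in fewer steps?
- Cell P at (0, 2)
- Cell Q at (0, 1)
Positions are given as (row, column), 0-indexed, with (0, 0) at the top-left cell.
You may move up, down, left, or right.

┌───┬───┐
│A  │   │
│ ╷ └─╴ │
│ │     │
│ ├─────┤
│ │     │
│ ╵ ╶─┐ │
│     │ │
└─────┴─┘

Shortest path A → P at (0, 2): 6 steps
Shortest path A → Q at (0, 1): 1 steps

Q is closer (1 steps vs 6 steps).

Path to P:

┌───┬───┐
│A ↓│P ↰│
│ ╷ └─╴ │
│ │↳ → ↑│
│ ├─────┤
│ │     │
│ ╵ ╶─┐ │
│     │ │
└─────┴─┘

Path to Q:

┌───┬───┐
│A Q│   │
│ ╷ └─╴ │
│ │     │
│ ├─────┤
│ │     │
│ ╵ ╶─┐ │
│     │ │
└─────┴─┘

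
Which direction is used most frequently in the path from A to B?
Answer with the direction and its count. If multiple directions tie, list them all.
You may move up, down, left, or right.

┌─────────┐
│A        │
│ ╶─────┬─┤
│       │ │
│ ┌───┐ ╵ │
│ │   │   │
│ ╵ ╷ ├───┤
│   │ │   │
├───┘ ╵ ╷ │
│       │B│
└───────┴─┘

Directions: down, down, down, right, up, right, down, down, right, up, right, down
Counts: {'down': 6, 'right': 4, 'up': 2}
Most common: down (6 times)

Solution:

┌─────────┐
│A        │
│ ╶─────┬─┤
│↓      │ │
│ ┌───┐ ╵ │
│↓│↱ ↓│   │
│ ╵ ╷ ├───┤
│↳ ↑│↓│↱ ↓│
├───┘ ╵ ╷ │
│    ↳ ↑│B│
└───────┴─┘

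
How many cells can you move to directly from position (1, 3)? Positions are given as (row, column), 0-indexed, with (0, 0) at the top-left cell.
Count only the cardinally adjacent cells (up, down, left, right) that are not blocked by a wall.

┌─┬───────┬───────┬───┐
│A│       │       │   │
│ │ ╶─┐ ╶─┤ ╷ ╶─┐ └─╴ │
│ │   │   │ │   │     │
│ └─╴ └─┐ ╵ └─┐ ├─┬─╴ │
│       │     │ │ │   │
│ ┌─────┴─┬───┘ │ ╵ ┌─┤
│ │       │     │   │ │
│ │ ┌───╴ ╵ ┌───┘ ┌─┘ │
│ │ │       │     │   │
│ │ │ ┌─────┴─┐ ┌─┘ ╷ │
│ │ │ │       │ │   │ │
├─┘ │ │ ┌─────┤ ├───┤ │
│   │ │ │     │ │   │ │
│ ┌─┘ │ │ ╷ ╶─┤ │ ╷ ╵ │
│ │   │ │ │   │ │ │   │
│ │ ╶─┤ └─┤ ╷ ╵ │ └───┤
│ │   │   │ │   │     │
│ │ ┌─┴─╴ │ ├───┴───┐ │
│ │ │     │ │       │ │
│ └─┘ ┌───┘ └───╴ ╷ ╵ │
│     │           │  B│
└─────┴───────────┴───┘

Checking passable neighbors of (1, 3):
Neighbors: (0, 3), (1, 4)
Count: 2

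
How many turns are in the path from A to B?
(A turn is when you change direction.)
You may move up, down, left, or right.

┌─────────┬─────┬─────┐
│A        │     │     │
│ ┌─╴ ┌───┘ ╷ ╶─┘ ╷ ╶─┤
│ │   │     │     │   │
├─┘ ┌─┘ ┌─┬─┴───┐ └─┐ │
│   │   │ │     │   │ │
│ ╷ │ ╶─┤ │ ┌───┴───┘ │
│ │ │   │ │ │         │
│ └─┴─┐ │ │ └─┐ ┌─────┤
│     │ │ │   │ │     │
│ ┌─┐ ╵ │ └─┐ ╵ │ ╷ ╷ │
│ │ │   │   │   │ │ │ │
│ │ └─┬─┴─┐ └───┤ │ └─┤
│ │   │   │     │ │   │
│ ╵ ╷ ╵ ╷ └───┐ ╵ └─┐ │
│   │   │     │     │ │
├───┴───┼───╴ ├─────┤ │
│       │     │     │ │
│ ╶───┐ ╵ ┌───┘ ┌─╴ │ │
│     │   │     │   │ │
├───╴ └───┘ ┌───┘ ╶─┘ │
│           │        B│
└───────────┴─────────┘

Directions: right, right, down, left, down, left, down, down, down, down, down, right, up, right, down, right, up, right, down, right, right, down, left, left, down, left, up, left, left, left, down, right, right, down, right, right, right, up, right, right, up, right, right, down, left, down, right, right
Number of turns: 32

Solution:

┌─────────┬─────┬─────┐
│A → ↓    │     │     │
│ ┌─╴ ┌───┘ ╷ ╶─┘ ╷ ╶─┤
│ │↓ ↲│     │     │   │
├─┘ ┌─┘ ┌─┬─┴───┐ └─┐ │
│↓ ↲│   │ │     │   │ │
│ ╷ │ ╶─┤ │ ┌───┴───┘ │
│↓│ │   │ │ │         │
│ └─┴─┐ │ │ └─┐ ┌─────┤
│↓    │ │ │   │ │     │
│ ┌─┐ ╵ │ └─┐ ╵ │ ╷ ╷ │
│↓│ │   │   │   │ │ │ │
│ │ └─┬─┴─┐ └───┤ │ └─┤
│↓│↱ ↓│↱ ↓│     │ │   │
│ ╵ ╷ ╵ ╷ └───┐ ╵ └─┐ │
│↳ ↑│↳ ↑│↳ → ↓│     │ │
├───┴───┼───╴ ├─────┤ │
│↓ ← ← ↰│↓ ← ↲│↱ → ↓│ │
│ ╶───┐ ╵ ┌───┘ ┌─╴ │ │
│↳ → ↓│↑ ↲│↱ → ↑│↓ ↲│ │
├───╴ └───┘ ┌───┘ ╶─┘ │
│    ↳ → → ↑│    ↳ → B│
└───────────┴─────────┘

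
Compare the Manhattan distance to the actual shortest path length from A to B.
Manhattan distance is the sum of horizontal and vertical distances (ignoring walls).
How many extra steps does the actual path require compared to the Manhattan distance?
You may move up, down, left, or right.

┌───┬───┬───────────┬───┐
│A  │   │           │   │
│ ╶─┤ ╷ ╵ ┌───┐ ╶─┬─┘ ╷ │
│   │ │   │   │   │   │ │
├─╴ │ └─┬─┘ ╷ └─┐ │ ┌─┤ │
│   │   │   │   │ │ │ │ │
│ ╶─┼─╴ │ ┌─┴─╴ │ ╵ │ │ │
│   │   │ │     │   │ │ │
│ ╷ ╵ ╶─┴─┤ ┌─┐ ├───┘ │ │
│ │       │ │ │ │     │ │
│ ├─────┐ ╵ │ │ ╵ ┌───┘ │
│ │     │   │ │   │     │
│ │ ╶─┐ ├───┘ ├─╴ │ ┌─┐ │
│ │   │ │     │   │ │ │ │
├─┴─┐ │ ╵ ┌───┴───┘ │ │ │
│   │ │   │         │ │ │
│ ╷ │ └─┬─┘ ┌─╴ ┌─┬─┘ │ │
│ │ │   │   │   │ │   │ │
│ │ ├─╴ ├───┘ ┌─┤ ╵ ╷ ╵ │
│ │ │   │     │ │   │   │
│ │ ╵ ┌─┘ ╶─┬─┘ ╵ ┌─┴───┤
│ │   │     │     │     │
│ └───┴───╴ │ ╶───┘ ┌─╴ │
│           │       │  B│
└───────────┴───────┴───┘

Manhattan distance: |11 - 0| + |11 - 0| = 22
Actual path length: 56
Extra steps: 56 - 22 = 34

Solution:

┌───┬───┬───────────┬───┐
│A  │↱ ↓│↱ → → ↓    │↱ ↓│
│ ╶─┤ ╷ ╵ ┌───┐ ╶─┬─┘ ╷ │
│↳ ↓│↑│↳ ↑│   │↳ ↓│↱ ↑│↓│
├─╴ │ └─┬─┘ ╷ └─┐ │ ┌─┤ │
│↓ ↲│↑ ↰│   │   │↓│↑│ │↓│
│ ╶─┼─╴ │ ┌─┴─╴ │ ╵ │ │ │
│↳ ↓│↱ ↑│ │     │↳ ↑│ │↓│
│ ╷ ╵ ╶─┴─┤ ┌─┐ ├───┘ │ │
│ │↳ ↑    │ │ │ │     │↓│
│ ├─────┐ ╵ │ │ ╵ ┌───┘ │
│ │     │   │ │   │    ↓│
│ │ ╶─┐ ├───┘ ├─╴ │ ┌─┐ │
│ │   │ │     │   │ │ │↓│
├─┴─┐ │ ╵ ┌───┴───┘ │ │ │
│   │ │   │         │ │↓│
│ ╷ │ └─┬─┘ ┌─╴ ┌─┬─┘ │ │
│ │ │   │   │   │ │↓ ↰│↓│
│ │ ├─╴ ├───┘ ┌─┤ ╵ ╷ ╵ │
│ │ │   │     │ │↓ ↲│↑ ↲│
│ │ ╵ ┌─┘ ╶─┬─┘ ╵ ┌─┴───┤
│ │   │     │↓ ← ↲│↱ → ↓│
│ └───┴───╴ │ ╶───┘ ┌─╴ │
│           │↳ → → ↑│  B│
└───────────┴───────┴───┘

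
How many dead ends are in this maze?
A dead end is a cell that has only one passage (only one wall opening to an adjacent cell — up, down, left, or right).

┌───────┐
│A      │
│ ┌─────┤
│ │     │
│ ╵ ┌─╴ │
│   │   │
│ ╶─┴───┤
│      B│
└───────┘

Checking each cell for number of passages:

Dead ends found at positions:
  (0, 3)
  (2, 2)
  (3, 3)
Total dead ends: 3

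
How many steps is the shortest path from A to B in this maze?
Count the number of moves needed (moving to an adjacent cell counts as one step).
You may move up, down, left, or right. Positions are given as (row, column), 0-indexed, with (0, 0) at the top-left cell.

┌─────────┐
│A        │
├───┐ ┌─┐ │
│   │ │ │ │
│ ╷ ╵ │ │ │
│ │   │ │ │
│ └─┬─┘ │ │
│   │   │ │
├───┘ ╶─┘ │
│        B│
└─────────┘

Using BFS to find shortest path:
Start: (0, 0), End: (4, 4)
Path found:
(0,0) → (0,1) → (0,2) → (0,3) → (0,4) → (1,4) → (2,4) → (3,4) → (4,4)
Number of steps: 8

Solution:

┌─────────┐
│A → → → ↓│
├───┐ ┌─┐ │
│   │ │ │↓│
│ ╷ ╵ │ │ │
│ │   │ │↓│
│ └─┬─┘ │ │
│   │   │↓│
├───┘ ╶─┘ │
│        B│
└─────────┘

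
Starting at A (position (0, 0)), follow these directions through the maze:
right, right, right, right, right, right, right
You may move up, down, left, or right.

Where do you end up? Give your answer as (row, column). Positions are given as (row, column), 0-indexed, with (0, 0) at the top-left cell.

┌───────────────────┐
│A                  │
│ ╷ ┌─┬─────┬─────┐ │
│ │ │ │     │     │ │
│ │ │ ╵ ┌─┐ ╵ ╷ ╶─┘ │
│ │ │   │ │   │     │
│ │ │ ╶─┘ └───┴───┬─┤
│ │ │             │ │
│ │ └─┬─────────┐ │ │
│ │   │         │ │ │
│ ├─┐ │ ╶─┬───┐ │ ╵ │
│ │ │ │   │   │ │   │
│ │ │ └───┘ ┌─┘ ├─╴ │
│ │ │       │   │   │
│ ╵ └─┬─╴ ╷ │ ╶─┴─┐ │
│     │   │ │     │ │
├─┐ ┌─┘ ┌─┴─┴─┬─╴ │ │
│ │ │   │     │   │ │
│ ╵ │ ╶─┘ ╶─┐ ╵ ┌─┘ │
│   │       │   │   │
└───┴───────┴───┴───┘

Following directions step by step:
Start: (0, 0)
  right: (0, 0) → (0, 1)
  right: (0, 1) → (0, 2)
  right: (0, 2) → (0, 3)
  right: (0, 3) → (0, 4)
  right: (0, 4) → (0, 5)
  right: (0, 5) → (0, 6)
  right: (0, 6) → (0, 7)
Final position: (0, 7)

Path taken:

┌───────────────────┐
│A → → → → → → B    │
│ ╷ ┌─┬─────┬─────┐ │
│ │ │ │     │     │ │
│ │ │ ╵ ┌─┐ ╵ ╷ ╶─┘ │
│ │ │   │ │   │     │
│ │ │ ╶─┘ └───┴───┬─┤
│ │ │             │ │
│ │ └─┬─────────┐ │ │
│ │   │         │ │ │
│ ├─┐ │ ╶─┬───┐ │ ╵ │
│ │ │ │   │   │ │   │
│ │ │ └───┘ ┌─┘ ├─╴ │
│ │ │       │   │   │
│ ╵ └─┬─╴ ╷ │ ╶─┴─┐ │
│     │   │ │     │ │
├─┐ ┌─┘ ┌─┴─┴─┬─╴ │ │
│ │ │   │     │   │ │
│ ╵ │ ╶─┘ ╶─┐ ╵ ┌─┘ │
│   │       │   │   │
└───┴───────┴───┴───┘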